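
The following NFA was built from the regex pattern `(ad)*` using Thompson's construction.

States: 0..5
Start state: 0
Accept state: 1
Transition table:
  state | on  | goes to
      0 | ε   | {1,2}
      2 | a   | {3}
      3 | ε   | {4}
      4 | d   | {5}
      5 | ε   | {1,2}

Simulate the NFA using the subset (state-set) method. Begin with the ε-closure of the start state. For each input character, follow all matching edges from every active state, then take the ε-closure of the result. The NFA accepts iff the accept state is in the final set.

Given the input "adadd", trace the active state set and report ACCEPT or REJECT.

Answer: REJECT

Steps:
start: ε-closure({0}) = {0,1,2}
'a' @ 1: {3,4}
'd' @ 2: {1,2,5}  (accept∈set)
'a' @ 3: {3,4}
'd' @ 4: {1,2,5}  (accept∈set)
'd' @ 5: {}  — dead — no transitions
final: {}; accept 1 not in set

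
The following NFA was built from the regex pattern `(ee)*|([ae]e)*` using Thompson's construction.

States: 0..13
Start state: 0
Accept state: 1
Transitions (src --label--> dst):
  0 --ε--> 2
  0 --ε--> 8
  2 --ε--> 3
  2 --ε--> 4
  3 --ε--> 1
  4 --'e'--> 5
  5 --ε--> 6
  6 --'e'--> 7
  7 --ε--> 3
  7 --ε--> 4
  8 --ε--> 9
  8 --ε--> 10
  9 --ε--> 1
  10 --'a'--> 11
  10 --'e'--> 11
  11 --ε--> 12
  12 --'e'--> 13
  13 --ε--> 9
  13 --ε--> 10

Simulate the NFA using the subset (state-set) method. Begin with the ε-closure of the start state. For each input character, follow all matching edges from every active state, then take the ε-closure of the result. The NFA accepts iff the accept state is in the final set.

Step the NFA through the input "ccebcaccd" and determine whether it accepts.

start: ε-closure({0}) = {0,1,2,3,4,8,9,10}
'c' @ 1: {}  — no active states
rest 'cebcaccd' ignored (set empty)
end set {} — state 1 not in

Answer: REJECT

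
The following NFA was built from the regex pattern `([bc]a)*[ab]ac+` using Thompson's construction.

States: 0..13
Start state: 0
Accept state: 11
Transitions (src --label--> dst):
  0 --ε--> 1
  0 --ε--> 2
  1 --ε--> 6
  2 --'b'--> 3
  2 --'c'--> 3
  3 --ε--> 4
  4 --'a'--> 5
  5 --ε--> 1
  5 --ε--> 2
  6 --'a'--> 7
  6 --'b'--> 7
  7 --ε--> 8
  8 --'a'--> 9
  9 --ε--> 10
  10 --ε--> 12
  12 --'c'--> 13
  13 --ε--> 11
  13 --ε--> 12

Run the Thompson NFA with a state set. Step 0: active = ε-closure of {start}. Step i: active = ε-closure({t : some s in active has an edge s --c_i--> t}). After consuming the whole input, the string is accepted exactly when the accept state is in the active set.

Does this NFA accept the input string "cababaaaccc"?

S₀ = ε-closure({0}) = {0,1,2,6}
'c' @ 1: {3,4}
'a' @ 2: {1,2,5,6}
'b' @ 3: {3,4,7,8}
'a' @ 4: {1,2,5,6,9,10,12}
'b' @ 5: {3,4,7,8}
'a' @ 6: {1,2,5,6,9,10,12}
'a' @ 7: {7,8}
'a' @ 8: {9,10,12}
'c' @ 9: {11,12,13}  ✓accept
'c' @ 10: {11,12,13}  ✓accept
'c' @ 11: {11,12,13}  ✓accept
after full input: {11,12,13}  (accept=11 in)

Answer: ACCEPT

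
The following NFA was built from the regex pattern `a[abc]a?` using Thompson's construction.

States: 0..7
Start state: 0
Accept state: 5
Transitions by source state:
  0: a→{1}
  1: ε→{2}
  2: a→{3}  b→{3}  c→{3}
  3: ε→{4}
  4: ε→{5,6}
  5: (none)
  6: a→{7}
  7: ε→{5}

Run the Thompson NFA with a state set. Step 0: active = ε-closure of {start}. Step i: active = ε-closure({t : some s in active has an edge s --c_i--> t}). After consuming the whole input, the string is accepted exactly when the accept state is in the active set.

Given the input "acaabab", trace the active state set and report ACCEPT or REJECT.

start: ε-closure({0}) = {0}
'a' @ 1: {1,2}
'c' @ 2: {3,4,5,6}  (accept∈set)
'a' @ 3: {5,7}  (accept∈set)
'a' @ 4: {}  — dead — no transitions
rest 'bab' ignored (set empty)
after full input: {}  (accept=5 not in)

Answer: REJECT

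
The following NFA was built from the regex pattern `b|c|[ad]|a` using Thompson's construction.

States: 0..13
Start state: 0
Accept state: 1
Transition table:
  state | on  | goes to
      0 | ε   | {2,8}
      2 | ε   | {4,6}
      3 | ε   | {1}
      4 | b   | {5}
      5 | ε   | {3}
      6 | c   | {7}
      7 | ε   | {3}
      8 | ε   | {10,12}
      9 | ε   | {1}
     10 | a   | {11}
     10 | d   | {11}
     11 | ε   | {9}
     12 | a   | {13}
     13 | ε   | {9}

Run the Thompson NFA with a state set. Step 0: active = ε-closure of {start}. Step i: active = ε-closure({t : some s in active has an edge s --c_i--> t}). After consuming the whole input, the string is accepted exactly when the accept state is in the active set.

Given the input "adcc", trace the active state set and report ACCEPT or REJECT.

S₀ = ε-closure({0}) = {0,2,4,6,8,10,12}
'a' @ 1: {1,9,11,13}  (accept∈set)
'd' @ 2: {}  — dead — no transitions
rest 'cc' ignored (set empty)
end set {} — state 1 not in

Answer: REJECT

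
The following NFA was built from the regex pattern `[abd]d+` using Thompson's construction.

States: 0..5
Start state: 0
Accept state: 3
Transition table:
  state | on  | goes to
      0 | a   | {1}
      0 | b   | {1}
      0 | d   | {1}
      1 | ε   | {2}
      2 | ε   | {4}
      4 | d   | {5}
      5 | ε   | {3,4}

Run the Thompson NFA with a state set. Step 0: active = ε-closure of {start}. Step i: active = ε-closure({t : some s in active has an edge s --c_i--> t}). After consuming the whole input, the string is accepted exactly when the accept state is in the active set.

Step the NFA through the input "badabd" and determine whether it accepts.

Answer: REJECT

Trace:
start: ε-closure({0}) = {0}
'b' @ 1: {1,2,4}
'a' @ 2: {}  — no active states
rest 'dabd' ignored (set empty)
after full input: {}  (accept=3 not in)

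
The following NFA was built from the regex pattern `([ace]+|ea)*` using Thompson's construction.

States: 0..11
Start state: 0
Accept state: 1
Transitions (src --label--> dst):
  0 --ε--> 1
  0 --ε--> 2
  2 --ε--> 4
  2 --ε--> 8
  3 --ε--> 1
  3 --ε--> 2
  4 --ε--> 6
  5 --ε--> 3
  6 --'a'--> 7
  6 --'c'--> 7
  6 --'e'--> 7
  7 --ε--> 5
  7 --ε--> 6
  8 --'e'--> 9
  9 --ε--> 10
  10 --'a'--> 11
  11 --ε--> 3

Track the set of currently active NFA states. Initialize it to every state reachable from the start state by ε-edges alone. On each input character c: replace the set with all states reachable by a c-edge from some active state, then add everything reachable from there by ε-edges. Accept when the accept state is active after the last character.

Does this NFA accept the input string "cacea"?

Answer: ACCEPT

Derivation:
S₀ = ε-closure({0}) = {0,1,2,4,6,8}
'c' @ 1: {1,2,3,4,5,6,7,8}  ✓accept
'a' @ 2: {1,2,3,4,5,6,7,8}  ✓accept
'c' @ 3: {1,2,3,4,5,6,7,8}  ✓accept
'e' @ 4: {1,2,3,4,5,6,7,8,9,10}  ✓accept
'a' @ 5: {1,2,3,4,5,6,7,8,11}  ✓accept
after full input: {1,2,3,4,5,6,7,8,11}  (accept=1 in)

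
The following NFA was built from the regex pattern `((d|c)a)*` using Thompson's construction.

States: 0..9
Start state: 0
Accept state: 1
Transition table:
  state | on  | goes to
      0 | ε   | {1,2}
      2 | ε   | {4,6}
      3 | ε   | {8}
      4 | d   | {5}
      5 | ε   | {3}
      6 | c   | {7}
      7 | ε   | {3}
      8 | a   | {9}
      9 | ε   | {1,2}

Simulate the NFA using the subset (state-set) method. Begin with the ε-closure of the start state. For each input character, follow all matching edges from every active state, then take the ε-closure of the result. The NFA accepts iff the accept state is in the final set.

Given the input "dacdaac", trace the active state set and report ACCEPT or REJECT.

Answer: REJECT

Steps:
initial (ε-close {0}): {0,1,2,4,6}
'd' @ 1: {3,5,8}
'a' @ 2: {1,2,4,6,9}  (accept∈set)
'c' @ 3: {3,7,8}
'd' @ 4: {}  — dead — no transitions
rest 'aac' ignored (set empty)
after full input: {}  (accept=1 not in)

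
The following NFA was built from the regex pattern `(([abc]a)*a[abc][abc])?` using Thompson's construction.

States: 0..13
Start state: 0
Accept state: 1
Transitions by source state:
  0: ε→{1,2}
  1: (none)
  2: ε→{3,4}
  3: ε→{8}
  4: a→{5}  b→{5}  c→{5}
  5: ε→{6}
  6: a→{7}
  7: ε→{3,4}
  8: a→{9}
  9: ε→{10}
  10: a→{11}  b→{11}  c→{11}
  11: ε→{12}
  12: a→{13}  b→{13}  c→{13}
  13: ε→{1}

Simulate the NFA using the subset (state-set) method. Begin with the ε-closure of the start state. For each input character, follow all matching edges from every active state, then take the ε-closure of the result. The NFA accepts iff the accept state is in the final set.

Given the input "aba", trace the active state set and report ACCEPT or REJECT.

start: ε-closure({0}) = {0,1,2,3,4,8}
'a' @ 1: {5,6,9,10}
'b' @ 2: {11,12}
'a' @ 3: {1,13}  ✓accept
after full input: {1,13}  (accept=1 in)

Answer: ACCEPT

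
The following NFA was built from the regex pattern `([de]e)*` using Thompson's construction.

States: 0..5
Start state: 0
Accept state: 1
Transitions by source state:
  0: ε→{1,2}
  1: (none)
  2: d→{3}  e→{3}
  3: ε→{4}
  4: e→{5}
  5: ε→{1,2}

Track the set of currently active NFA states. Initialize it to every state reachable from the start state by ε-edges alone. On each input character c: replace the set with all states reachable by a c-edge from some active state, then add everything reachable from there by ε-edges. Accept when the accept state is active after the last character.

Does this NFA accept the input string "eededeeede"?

Answer: ACCEPT

Steps:
start: ε-closure({0}) = {0,1,2}
'e' @ 1: {3,4}
'e' @ 2: {1,2,5}  ✓accept
'd' @ 3: {3,4}
'e' @ 4: {1,2,5}  ✓accept
'd' @ 5: {3,4}
'e' @ 6: {1,2,5}  ✓accept
'e' @ 7: {3,4}
'e' @ 8: {1,2,5}  ✓accept
'd' @ 9: {3,4}
'e' @ 10: {1,2,5}  ✓accept
end set {1,2,5} — state 1 in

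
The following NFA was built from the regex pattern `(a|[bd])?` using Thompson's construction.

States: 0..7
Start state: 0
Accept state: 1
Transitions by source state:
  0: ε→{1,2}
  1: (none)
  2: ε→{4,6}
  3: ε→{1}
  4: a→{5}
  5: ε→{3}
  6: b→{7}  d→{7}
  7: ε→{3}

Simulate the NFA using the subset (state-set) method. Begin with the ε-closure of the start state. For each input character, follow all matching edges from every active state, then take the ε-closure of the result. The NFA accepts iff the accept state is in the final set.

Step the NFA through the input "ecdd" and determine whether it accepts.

Answer: REJECT

Steps:
start: ε-closure({0}) = {0,1,2,4,6}
'e' @ 1: {}  — no active states
rest 'cdd' ignored (set empty)
after full input: {}  (accept=1 not in)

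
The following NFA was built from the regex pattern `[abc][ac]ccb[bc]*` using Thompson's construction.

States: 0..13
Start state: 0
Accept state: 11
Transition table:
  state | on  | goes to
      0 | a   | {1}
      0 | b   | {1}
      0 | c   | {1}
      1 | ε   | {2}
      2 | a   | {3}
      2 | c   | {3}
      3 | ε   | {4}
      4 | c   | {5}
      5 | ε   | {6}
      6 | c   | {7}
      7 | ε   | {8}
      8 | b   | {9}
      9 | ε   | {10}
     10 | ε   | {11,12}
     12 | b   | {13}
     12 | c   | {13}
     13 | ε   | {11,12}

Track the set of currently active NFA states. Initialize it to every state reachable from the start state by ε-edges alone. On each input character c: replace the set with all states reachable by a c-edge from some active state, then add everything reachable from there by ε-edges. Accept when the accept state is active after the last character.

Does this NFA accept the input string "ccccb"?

Answer: ACCEPT

Derivation:
S₀ = ε-closure({0}) = {0}
'c' @ 1: {1,2}
'c' @ 2: {3,4}
'c' @ 3: {5,6}
'c' @ 4: {7,8}
'b' @ 5: {9,10,11,12}  [accepting]
end set {9,10,11,12} — state 11 in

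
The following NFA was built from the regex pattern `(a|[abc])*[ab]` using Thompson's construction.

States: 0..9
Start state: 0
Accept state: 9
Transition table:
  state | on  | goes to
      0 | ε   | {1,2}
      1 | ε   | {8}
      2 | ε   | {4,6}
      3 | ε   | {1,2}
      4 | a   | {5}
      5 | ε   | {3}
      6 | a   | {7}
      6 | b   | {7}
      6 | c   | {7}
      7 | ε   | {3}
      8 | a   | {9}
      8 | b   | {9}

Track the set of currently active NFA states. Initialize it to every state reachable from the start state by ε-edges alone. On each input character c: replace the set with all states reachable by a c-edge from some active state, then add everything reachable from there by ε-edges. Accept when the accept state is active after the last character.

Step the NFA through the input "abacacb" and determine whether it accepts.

initial (ε-close {0}): {0,1,2,4,6,8}
'a' @ 1: {1,2,3,4,5,6,7,8,9}  (accept∈set)
'b' @ 2: {1,2,3,4,6,7,8,9}  (accept∈set)
'a' @ 3: {1,2,3,4,5,6,7,8,9}  (accept∈set)
'c' @ 4: {1,2,3,4,6,7,8}
'a' @ 5: {1,2,3,4,5,6,7,8,9}  (accept∈set)
'c' @ 6: {1,2,3,4,6,7,8}
'b' @ 7: {1,2,3,4,6,7,8,9}  (accept∈set)
after full input: {1,2,3,4,6,7,8,9}  (accept=9 in)

Answer: ACCEPT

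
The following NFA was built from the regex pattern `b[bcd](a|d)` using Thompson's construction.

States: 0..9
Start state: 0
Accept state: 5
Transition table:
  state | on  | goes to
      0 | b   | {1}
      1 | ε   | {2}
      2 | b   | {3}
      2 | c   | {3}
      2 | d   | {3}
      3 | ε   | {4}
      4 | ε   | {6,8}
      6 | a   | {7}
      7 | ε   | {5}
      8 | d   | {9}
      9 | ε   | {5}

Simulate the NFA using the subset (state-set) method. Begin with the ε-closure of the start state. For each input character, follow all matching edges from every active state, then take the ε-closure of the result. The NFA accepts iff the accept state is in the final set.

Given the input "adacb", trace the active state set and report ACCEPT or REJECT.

Answer: REJECT

Derivation:
S₀ = ε-closure({0}) = {0}
'a' @ 1: {}  — no active states
rest 'dacb' ignored (set empty)
after full input: {}  (accept=5 not in)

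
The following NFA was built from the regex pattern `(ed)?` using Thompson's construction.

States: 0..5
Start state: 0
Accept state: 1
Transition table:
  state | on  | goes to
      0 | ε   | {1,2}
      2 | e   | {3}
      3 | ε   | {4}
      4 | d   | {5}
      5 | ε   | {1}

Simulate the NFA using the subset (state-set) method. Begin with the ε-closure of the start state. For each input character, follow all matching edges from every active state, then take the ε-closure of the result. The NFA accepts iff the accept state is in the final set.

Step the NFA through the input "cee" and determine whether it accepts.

S₀ = ε-closure({0}) = {0,1,2}
'c' @ 1: {}  — dead — no transitions
rest 'ee' ignored (set empty)
end set {} — state 1 not in

Answer: REJECT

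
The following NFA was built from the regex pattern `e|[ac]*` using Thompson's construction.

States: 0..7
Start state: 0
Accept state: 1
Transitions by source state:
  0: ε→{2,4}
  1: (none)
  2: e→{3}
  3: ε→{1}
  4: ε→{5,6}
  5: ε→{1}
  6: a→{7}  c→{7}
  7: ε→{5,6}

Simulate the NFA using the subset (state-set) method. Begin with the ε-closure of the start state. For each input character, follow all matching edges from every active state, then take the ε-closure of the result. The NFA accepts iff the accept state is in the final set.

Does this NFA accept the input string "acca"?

start: ε-closure({0}) = {0,1,2,4,5,6}
'a' @ 1: {1,5,6,7}  (accept∈set)
'c' @ 2: {1,5,6,7}  (accept∈set)
'c' @ 3: {1,5,6,7}  (accept∈set)
'a' @ 4: {1,5,6,7}  (accept∈set)
final: {1,5,6,7}; accept 1 in set

Answer: ACCEPT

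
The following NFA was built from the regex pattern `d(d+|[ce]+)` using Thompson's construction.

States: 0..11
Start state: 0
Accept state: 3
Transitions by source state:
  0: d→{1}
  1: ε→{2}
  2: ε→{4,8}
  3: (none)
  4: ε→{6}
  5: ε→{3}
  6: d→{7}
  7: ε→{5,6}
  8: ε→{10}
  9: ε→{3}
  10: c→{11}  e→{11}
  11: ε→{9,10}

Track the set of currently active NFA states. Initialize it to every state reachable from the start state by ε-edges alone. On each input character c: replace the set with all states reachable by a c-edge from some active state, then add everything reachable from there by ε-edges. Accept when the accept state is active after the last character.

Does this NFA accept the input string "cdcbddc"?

Answer: REJECT

Derivation:
S₀ = ε-closure({0}) = {0}
'c' @ 1: {}  — state set empty
rest 'dcbddc' ignored (set empty)
end set {} — state 3 not in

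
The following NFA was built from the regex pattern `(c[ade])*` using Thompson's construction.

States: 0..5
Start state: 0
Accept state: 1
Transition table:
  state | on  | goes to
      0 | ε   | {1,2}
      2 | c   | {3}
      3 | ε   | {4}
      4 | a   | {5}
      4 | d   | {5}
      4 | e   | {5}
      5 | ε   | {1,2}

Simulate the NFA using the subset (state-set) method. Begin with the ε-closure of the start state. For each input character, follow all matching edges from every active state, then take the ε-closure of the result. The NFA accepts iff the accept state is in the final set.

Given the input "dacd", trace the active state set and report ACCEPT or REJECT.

Answer: REJECT

Steps:
initial (ε-close {0}): {0,1,2}
'd' @ 1: {}  — dead — no transitions
rest 'acd' ignored (set empty)
after full input: {}  (accept=1 not in)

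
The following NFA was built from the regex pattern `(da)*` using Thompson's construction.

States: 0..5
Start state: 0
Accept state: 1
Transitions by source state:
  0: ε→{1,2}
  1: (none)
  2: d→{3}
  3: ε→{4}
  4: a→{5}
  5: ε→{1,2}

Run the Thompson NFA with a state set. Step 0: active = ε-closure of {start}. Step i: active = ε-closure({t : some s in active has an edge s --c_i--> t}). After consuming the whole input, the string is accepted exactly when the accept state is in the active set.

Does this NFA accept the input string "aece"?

Answer: REJECT

Derivation:
S₀ = ε-closure({0}) = {0,1,2}
'a' @ 1: {}  — no active states
rest 'ece' ignored (set empty)
end set {} — state 1 not in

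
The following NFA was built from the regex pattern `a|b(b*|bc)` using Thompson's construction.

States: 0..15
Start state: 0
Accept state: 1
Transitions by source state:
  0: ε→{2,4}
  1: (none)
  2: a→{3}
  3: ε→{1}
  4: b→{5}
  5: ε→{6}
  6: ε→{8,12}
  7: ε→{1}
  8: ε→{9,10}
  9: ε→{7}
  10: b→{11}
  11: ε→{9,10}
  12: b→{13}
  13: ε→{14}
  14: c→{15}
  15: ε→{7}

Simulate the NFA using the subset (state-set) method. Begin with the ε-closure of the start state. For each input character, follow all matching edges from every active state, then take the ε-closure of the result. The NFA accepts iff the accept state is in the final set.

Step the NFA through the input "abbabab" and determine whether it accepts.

Answer: REJECT

Trace:
S₀ = ε-closure({0}) = {0,2,4}
'a' @ 1: {1,3}  (accept∈set)
'b' @ 2: {}  — dead — no transitions
rest 'babab' ignored (set empty)
end set {} — state 1 not in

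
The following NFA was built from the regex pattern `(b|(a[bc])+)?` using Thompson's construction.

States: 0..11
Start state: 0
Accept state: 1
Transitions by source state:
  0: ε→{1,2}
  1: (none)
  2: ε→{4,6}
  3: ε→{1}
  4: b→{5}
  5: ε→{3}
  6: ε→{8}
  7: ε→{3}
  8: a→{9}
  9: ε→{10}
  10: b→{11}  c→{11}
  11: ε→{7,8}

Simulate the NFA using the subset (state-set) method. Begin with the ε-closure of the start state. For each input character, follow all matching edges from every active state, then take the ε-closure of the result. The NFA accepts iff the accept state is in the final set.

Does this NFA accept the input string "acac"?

S₀ = ε-closure({0}) = {0,1,2,4,6,8}
'a' @ 1: {9,10}
'c' @ 2: {1,3,7,8,11}  ✓accept
'a' @ 3: {9,10}
'c' @ 4: {1,3,7,8,11}  ✓accept
after full input: {1,3,7,8,11}  (accept=1 in)

Answer: ACCEPT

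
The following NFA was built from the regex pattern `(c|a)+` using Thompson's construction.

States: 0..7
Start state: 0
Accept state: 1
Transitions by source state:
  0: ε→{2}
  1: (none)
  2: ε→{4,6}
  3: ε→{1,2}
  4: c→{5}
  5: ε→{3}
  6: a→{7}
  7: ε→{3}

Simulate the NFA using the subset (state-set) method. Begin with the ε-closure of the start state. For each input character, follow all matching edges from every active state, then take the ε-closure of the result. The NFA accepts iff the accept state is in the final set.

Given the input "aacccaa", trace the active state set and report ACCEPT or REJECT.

Answer: ACCEPT

Steps:
initial (ε-close {0}): {0,2,4,6}
'a' @ 1: {1,2,3,4,6,7}  ✓accept
'a' @ 2: {1,2,3,4,6,7}  ✓accept
'c' @ 3: {1,2,3,4,5,6}  ✓accept
'c' @ 4: {1,2,3,4,5,6}  ✓accept
'c' @ 5: {1,2,3,4,5,6}  ✓accept
'a' @ 6: {1,2,3,4,6,7}  ✓accept
'a' @ 7: {1,2,3,4,6,7}  ✓accept
after full input: {1,2,3,4,6,7}  (accept=1 in)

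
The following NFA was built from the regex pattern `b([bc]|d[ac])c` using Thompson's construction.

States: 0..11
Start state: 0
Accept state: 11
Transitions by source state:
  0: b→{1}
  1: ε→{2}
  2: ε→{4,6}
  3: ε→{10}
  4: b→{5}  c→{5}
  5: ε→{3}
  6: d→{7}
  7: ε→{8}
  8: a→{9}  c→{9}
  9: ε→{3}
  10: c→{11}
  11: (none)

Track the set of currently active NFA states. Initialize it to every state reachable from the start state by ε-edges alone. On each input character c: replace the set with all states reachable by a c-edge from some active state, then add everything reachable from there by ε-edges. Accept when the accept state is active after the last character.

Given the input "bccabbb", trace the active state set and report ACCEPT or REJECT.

S₀ = ε-closure({0}) = {0}
'b' @ 1: {1,2,4,6}
'c' @ 2: {3,5,10}
'c' @ 3: {11}  (accept∈set)
'a' @ 4: {}  — state set empty
rest 'bbb' ignored (set empty)
after full input: {}  (accept=11 not in)

Answer: REJECT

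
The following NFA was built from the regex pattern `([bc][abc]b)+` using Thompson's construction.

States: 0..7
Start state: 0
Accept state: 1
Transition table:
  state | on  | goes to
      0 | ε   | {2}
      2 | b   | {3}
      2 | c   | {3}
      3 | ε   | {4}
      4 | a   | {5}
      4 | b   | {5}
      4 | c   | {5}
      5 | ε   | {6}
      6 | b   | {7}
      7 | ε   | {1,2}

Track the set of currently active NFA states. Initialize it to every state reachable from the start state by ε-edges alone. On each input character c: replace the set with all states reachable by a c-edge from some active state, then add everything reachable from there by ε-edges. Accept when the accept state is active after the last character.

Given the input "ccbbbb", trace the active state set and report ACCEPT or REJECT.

initial (ε-close {0}): {0,2}
'c' @ 1: {3,4}
'c' @ 2: {5,6}
'b' @ 3: {1,2,7}  (accept∈set)
'b' @ 4: {3,4}
'b' @ 5: {5,6}
'b' @ 6: {1,2,7}  (accept∈set)
final: {1,2,7}; accept 1 in set

Answer: ACCEPT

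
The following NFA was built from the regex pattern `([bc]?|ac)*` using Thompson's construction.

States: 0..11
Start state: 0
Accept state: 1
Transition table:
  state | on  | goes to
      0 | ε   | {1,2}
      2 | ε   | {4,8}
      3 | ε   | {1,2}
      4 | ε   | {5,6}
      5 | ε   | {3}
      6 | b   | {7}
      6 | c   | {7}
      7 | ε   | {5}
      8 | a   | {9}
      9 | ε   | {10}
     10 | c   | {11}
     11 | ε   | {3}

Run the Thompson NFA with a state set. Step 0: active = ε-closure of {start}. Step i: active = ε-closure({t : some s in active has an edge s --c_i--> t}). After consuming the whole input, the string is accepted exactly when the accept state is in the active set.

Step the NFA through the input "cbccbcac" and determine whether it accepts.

start: ε-closure({0}) = {0,1,2,3,4,5,6,8}
'c' @ 1: {1,2,3,4,5,6,7,8}  ✓accept
'b' @ 2: {1,2,3,4,5,6,7,8}  ✓accept
'c' @ 3: {1,2,3,4,5,6,7,8}  ✓accept
'c' @ 4: {1,2,3,4,5,6,7,8}  ✓accept
'b' @ 5: {1,2,3,4,5,6,7,8}  ✓accept
'c' @ 6: {1,2,3,4,5,6,7,8}  ✓accept
'a' @ 7: {9,10}
'c' @ 8: {1,2,3,4,5,6,8,11}  ✓accept
after full input: {1,2,3,4,5,6,8,11}  (accept=1 in)

Answer: ACCEPT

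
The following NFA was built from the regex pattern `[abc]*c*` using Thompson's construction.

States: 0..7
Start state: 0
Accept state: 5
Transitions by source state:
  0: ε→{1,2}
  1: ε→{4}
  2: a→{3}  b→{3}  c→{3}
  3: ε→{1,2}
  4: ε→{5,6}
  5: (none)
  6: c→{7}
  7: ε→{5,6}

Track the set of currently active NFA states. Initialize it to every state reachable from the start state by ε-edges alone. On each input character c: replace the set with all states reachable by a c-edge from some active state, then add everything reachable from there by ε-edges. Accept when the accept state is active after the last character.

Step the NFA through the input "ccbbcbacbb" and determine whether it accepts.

start: ε-closure({0}) = {0,1,2,4,5,6}
'c' @ 1: {1,2,3,4,5,6,7}  [accepting]
'c' @ 2: {1,2,3,4,5,6,7}  [accepting]
'b' @ 3: {1,2,3,4,5,6}  [accepting]
'b' @ 4: {1,2,3,4,5,6}  [accepting]
'c' @ 5: {1,2,3,4,5,6,7}  [accepting]
'b' @ 6: {1,2,3,4,5,6}  [accepting]
'a' @ 7: {1,2,3,4,5,6}  [accepting]
'c' @ 8: {1,2,3,4,5,6,7}  [accepting]
'b' @ 9: {1,2,3,4,5,6}  [accepting]
'b' @ 10: {1,2,3,4,5,6}  [accepting]
after full input: {1,2,3,4,5,6}  (accept=5 in)

Answer: ACCEPT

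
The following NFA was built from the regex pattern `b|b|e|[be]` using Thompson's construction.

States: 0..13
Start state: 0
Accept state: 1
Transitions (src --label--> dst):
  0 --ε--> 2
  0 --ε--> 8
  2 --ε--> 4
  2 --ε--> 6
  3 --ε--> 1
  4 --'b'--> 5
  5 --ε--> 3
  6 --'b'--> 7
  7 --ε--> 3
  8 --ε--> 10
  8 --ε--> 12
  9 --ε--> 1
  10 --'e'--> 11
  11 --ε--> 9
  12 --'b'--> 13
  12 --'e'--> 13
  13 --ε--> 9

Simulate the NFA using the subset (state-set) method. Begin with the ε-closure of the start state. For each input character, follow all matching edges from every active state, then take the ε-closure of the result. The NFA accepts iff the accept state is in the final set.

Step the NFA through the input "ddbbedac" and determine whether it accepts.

Answer: REJECT

Derivation:
start: ε-closure({0}) = {0,2,4,6,8,10,12}
'd' @ 1: {}  — no active states
rest 'dbbedac' ignored (set empty)
after full input: {}  (accept=1 not in)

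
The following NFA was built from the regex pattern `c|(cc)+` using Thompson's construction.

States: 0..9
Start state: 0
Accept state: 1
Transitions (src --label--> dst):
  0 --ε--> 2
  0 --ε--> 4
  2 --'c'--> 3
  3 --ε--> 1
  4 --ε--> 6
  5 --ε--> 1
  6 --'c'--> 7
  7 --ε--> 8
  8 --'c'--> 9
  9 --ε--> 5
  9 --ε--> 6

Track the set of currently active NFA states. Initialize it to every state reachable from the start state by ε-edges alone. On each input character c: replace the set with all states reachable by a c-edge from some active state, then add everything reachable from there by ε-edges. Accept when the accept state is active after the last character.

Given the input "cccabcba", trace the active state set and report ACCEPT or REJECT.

S₀ = ε-closure({0}) = {0,2,4,6}
'c' @ 1: {1,3,7,8}  ✓accept
'c' @ 2: {1,5,6,9}  ✓accept
'c' @ 3: {7,8}
'a' @ 4: {}  — no active states
rest 'bcba' ignored (set empty)
end set {} — state 1 not in

Answer: REJECT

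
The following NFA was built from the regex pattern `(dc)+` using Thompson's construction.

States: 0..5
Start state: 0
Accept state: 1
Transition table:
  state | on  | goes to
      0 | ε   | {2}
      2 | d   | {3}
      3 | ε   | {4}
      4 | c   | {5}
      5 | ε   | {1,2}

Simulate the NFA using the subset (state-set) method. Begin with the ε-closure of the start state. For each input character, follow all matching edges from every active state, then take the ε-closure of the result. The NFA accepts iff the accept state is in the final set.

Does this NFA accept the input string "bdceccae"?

S₀ = ε-closure({0}) = {0,2}
'b' @ 1: {}  — dead — no transitions
rest 'dceccae' ignored (set empty)
final: {}; accept 1 not in set

Answer: REJECT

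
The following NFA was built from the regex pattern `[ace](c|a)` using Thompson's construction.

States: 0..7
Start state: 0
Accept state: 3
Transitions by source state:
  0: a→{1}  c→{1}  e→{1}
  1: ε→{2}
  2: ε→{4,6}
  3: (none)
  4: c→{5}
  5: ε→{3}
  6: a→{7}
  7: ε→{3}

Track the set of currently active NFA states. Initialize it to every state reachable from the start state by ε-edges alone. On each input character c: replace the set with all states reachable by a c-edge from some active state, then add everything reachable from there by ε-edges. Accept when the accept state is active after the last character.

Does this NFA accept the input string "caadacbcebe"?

Answer: REJECT

Trace:
S₀ = ε-closure({0}) = {0}
'c' @ 1: {1,2,4,6}
'a' @ 2: {3,7}  (accept∈set)
'a' @ 3: {}  — dead — no transitions
rest 'dacbcebe' ignored (set empty)
end set {} — state 3 not in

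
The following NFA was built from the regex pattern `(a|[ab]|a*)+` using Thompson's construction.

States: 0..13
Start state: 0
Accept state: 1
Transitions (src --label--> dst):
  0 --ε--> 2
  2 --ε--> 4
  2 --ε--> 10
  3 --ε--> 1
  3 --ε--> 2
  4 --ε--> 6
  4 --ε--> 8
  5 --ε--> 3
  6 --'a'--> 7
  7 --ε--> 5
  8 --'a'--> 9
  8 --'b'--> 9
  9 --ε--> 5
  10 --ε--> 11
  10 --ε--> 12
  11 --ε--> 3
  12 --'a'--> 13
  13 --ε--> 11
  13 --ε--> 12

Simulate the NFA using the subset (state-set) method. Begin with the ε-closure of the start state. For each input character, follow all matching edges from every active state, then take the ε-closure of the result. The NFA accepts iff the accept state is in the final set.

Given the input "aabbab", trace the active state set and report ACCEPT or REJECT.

Answer: ACCEPT

Derivation:
start: ε-closure({0}) = {0,1,2,3,4,6,8,10,11,12}
'a' @ 1: {1,2,3,4,5,6,7,8,9,10,11,12,13}  ✓accept
'a' @ 2: {1,2,3,4,5,6,7,8,9,10,11,12,13}  ✓accept
'b' @ 3: {1,2,3,4,5,6,8,9,10,11,12}  ✓accept
'b' @ 4: {1,2,3,4,5,6,8,9,10,11,12}  ✓accept
'a' @ 5: {1,2,3,4,5,6,7,8,9,10,11,12,13}  ✓accept
'b' @ 6: {1,2,3,4,5,6,8,9,10,11,12}  ✓accept
final: {1,2,3,4,5,6,8,9,10,11,12}; accept 1 in set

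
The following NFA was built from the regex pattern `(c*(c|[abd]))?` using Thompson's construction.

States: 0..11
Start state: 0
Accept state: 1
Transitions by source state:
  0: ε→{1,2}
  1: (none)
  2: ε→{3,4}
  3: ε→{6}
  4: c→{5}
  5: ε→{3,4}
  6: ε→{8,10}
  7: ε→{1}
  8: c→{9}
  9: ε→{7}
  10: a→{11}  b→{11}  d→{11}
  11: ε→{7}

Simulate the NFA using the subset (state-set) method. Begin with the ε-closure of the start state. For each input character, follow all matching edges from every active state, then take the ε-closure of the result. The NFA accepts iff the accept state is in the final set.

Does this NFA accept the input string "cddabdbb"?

Answer: REJECT

Derivation:
start: ε-closure({0}) = {0,1,2,3,4,6,8,10}
'c' @ 1: {1,3,4,5,6,7,8,9,10}  [accepting]
'd' @ 2: {1,7,11}  [accepting]
'd' @ 3: {}  — dead — no transitions
rest 'abdbb' ignored (set empty)
end set {} — state 1 not in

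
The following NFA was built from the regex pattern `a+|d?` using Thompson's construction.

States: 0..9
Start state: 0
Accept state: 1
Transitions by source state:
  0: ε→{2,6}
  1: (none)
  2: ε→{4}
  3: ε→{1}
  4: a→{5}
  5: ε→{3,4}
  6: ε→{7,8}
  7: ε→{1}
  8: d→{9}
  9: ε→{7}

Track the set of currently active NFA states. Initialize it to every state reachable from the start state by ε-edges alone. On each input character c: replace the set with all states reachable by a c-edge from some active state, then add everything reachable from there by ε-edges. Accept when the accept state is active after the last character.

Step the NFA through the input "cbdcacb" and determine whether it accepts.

Answer: REJECT

Derivation:
S₀ = ε-closure({0}) = {0,1,2,4,6,7,8}
'c' @ 1: {}  — no active states
rest 'bdcacb' ignored (set empty)
final: {}; accept 1 not in set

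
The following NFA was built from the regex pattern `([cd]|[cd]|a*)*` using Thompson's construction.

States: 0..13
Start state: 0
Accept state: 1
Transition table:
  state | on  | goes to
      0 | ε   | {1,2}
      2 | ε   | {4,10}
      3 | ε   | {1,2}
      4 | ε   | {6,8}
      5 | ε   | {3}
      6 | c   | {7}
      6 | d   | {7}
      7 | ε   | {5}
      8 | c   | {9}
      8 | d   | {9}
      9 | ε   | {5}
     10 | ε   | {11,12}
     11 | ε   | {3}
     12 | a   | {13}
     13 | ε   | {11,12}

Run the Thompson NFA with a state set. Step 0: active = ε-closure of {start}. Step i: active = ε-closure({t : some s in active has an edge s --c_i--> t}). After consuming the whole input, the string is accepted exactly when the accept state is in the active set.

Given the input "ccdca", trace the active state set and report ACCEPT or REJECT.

Answer: ACCEPT

Trace:
S₀ = ε-closure({0}) = {0,1,2,3,4,6,8,10,11,12}
'c' @ 1: {1,2,3,4,5,6,7,8,9,10,11,12}  [accepting]
'c' @ 2: {1,2,3,4,5,6,7,8,9,10,11,12}  [accepting]
'd' @ 3: {1,2,3,4,5,6,7,8,9,10,11,12}  [accepting]
'c' @ 4: {1,2,3,4,5,6,7,8,9,10,11,12}  [accepting]
'a' @ 5: {1,2,3,4,6,8,10,11,12,13}  [accepting]
after full input: {1,2,3,4,6,8,10,11,12,13}  (accept=1 in)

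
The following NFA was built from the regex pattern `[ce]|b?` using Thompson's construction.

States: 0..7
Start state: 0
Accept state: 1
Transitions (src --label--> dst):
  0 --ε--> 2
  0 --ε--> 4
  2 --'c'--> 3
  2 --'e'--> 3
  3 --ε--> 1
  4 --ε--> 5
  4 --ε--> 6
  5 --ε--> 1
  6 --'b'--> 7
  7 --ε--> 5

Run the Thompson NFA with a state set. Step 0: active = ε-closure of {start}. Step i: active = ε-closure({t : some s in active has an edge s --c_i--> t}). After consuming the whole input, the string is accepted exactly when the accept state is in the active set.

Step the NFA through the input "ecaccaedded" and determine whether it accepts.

Answer: REJECT

Derivation:
start: ε-closure({0}) = {0,1,2,4,5,6}
'e' @ 1: {1,3}  ✓accept
'c' @ 2: {}  — state set empty
rest 'accaedded' ignored (set empty)
after full input: {}  (accept=1 not in)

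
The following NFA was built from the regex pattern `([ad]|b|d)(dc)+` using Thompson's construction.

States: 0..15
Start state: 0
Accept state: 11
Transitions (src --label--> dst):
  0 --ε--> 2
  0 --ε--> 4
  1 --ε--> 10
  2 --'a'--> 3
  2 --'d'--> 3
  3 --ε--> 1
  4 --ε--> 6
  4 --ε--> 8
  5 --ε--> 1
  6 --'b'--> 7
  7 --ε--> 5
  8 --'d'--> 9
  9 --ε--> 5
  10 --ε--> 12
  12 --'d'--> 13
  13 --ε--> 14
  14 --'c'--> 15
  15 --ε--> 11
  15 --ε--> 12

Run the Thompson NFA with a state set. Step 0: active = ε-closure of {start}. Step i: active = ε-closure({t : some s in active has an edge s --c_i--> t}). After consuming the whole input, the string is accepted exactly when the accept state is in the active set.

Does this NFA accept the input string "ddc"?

start: ε-closure({0}) = {0,2,4,6,8}
'd' @ 1: {1,3,5,9,10,12}
'd' @ 2: {13,14}
'c' @ 3: {11,12,15}  ✓accept
end set {11,12,15} — state 11 in

Answer: ACCEPT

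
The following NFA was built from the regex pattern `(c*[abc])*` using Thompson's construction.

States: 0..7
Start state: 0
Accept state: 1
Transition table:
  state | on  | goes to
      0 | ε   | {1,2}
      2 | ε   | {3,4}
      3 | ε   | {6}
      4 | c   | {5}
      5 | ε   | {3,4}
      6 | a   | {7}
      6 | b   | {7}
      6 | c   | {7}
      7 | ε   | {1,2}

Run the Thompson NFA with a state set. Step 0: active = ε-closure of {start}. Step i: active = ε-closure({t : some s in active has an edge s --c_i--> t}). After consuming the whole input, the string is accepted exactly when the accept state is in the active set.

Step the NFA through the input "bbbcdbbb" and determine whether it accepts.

S₀ = ε-closure({0}) = {0,1,2,3,4,6}
'b' @ 1: {1,2,3,4,6,7}  (accept∈set)
'b' @ 2: {1,2,3,4,6,7}  (accept∈set)
'b' @ 3: {1,2,3,4,6,7}  (accept∈set)
'c' @ 4: {1,2,3,4,5,6,7}  (accept∈set)
'd' @ 5: {}  — no active states
rest 'bbb' ignored (set empty)
end set {} — state 1 not in

Answer: REJECT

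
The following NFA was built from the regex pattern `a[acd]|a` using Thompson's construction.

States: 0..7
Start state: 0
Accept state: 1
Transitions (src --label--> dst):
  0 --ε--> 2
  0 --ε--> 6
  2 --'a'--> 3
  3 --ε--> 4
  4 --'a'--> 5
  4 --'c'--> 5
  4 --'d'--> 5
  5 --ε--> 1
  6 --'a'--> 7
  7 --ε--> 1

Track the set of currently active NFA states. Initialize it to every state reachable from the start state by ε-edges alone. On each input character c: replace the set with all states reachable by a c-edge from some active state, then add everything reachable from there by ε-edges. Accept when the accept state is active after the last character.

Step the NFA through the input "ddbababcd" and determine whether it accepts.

Answer: REJECT

Derivation:
initial (ε-close {0}): {0,2,6}
'd' @ 1: {}  — state set empty
rest 'dbababcd' ignored (set empty)
final: {}; accept 1 not in set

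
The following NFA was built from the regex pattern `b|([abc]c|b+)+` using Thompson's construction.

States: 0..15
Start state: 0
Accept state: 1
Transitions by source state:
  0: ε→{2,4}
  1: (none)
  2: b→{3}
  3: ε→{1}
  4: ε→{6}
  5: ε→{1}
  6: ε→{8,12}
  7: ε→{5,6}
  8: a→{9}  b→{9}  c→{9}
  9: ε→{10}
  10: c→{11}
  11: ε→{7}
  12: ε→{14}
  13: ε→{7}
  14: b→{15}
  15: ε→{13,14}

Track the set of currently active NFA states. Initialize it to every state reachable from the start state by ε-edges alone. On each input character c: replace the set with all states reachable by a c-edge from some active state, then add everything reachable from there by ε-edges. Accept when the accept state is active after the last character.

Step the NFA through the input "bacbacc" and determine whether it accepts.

Answer: REJECT

Derivation:
start: ε-closure({0}) = {0,2,4,6,8,12,14}
'b' @ 1: {1,3,5,6,7,8,9,10,12,13,14,15}  (accept∈set)
'a' @ 2: {9,10}
'c' @ 3: {1,5,6,7,8,11,12,14}  (accept∈set)
'b' @ 4: {1,5,6,7,8,9,10,12,13,14,15}  (accept∈set)
'a' @ 5: {9,10}
'c' @ 6: {1,5,6,7,8,11,12,14}  (accept∈set)
'c' @ 7: {9,10}
after full input: {9,10}  (accept=1 not in)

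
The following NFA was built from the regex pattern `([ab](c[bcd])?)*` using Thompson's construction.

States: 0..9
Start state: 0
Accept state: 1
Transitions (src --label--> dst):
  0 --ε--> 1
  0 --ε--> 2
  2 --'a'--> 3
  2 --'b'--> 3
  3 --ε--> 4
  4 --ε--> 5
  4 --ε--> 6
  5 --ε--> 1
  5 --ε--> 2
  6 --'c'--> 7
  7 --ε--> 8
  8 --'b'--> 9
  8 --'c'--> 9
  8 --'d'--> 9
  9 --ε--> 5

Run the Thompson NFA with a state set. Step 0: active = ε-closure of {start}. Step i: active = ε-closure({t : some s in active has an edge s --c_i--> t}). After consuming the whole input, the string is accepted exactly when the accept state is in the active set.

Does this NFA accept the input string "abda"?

Answer: REJECT

Steps:
initial (ε-close {0}): {0,1,2}
'a' @ 1: {1,2,3,4,5,6}  [accepting]
'b' @ 2: {1,2,3,4,5,6}  [accepting]
'd' @ 3: {}  — no active states
rest 'a' ignored (set empty)
final: {}; accept 1 not in set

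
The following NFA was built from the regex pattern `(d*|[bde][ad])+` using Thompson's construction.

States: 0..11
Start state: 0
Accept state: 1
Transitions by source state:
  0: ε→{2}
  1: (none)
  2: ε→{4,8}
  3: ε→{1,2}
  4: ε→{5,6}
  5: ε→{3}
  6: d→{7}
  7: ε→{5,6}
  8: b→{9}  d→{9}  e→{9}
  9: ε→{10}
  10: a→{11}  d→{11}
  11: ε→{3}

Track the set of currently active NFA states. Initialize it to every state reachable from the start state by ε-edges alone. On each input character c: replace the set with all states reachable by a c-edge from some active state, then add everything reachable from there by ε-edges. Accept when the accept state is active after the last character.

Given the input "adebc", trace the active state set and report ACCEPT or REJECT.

start: ε-closure({0}) = {0,1,2,3,4,5,6,8}
'a' @ 1: {}  — no active states
rest 'debc' ignored (set empty)
after full input: {}  (accept=1 not in)

Answer: REJECT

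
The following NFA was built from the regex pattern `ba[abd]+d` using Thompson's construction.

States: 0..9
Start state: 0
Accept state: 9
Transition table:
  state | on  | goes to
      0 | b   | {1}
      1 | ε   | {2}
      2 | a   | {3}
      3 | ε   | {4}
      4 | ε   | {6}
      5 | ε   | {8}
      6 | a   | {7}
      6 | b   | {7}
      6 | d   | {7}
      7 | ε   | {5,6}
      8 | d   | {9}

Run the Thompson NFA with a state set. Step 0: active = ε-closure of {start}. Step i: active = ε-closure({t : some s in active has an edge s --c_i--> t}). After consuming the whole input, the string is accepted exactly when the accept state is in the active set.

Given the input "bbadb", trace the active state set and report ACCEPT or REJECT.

start: ε-closure({0}) = {0}
'b' @ 1: {1,2}
'b' @ 2: {}  — state set empty
rest 'adb' ignored (set empty)
final: {}; accept 9 not in set

Answer: REJECT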